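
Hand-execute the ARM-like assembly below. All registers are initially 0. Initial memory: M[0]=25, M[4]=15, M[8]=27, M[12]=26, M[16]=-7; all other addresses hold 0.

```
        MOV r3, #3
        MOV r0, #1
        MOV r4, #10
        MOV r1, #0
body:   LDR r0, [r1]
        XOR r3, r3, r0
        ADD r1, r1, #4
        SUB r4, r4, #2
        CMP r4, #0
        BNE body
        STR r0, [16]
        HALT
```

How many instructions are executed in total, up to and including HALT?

r3=3
r0=1
r4=10
r1=0
r0=M[0]=25
r3=3^25=26
r1=0+4=4
r4=10-2=8
CMP r4, #0  (cmp 8,0)
BNE body: taken
r0=M[4]=15
r3=26^15=21
r1=4+4=8
r4=8-2=6
CMP r4, #0  (cmp 6,0)
BNE body: taken
r0=M[8]=27
r3=21^27=14
r1=8+4=12
r4=6-2=4
CMP r4, #0  (cmp 4,0)
BNE body: taken
r0=M[12]=26
r3=14^26=20
r1=12+4=16
r4=4-2=2
CMP r4, #0  (cmp 2,0)
BNE body: taken
r0=M[16]=-7
r3=20^(-7)=-19
r1=16+4=20
r4=2-2=0
CMP r4, #0  (cmp 0,0)
BNE body: not taken
STR r0, [16] → M[16]=-7
halt.
Total executed instructions: 36.

36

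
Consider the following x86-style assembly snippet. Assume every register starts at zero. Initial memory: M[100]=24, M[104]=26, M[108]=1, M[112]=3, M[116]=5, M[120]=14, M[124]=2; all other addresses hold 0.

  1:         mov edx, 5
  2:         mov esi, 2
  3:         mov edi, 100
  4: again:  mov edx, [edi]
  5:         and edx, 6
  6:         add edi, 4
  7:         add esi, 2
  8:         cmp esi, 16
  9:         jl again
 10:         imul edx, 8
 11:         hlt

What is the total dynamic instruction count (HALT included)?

mov edx, 5 → edx=5
mov esi, 2 → esi=2
mov edi, 100 → edi=100
mov edx, [edi] → edx=M[100]=24
and edx, 6 → edx=24&6=0
add edi, 4 → edi=100+4=104
add esi, 2 → esi=2+2=4
cmp esi, 16  (cmp 4,16)
jl again: taken
mov edx, [edi] → edx=M[104]=26
and edx, 6 → edx=26&6=2
add edi, 4 → edi=104+4=108
add esi, 2 → esi=4+2=6
cmp esi, 16  (cmp 6,16)
jl again: taken
mov edx, [edi] → edx=M[108]=1
and edx, 6 → edx=1&6=0
add edi, 4 → edi=108+4=112
add esi, 2 → esi=6+2=8
cmp esi, 16  (cmp 8,16)
jl again: taken
mov edx, [edi] → edx=M[112]=3
and edx, 6 → edx=3&6=2
add edi, 4 → edi=112+4=116
add esi, 2 → esi=8+2=10
cmp esi, 16  (cmp 10,16)
jl again: taken
mov edx, [edi] → edx=M[116]=5
and edx, 6 → edx=5&6=4
add edi, 4 → edi=116+4=120
add esi, 2 → esi=10+2=12
cmp esi, 16  (cmp 12,16)
jl again: taken
mov edx, [edi] → edx=M[120]=14
and edx, 6 → edx=14&6=6
add edi, 4 → edi=120+4=124
add esi, 2 → esi=12+2=14
cmp esi, 16  (cmp 14,16)
jl again: taken
mov edx, [edi] → edx=M[124]=2
and edx, 6 → edx=2&6=2
add edi, 4 → edi=124+4=128
add esi, 2 → esi=14+2=16
cmp esi, 16  (cmp 16,16)
jl again: not taken
imul edx, 8 → edx=2*8=16
halt.
Total executed instructions: 47.

47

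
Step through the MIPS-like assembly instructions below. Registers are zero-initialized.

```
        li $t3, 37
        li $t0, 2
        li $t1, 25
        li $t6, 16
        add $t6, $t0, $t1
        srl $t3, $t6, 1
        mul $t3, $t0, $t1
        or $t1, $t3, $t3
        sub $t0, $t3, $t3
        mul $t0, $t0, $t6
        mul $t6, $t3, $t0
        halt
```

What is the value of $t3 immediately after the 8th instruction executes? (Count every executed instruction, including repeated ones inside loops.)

50

li $t3, 37 → $t3=37
li $t0, 2 → $t0=2
li $t1, 25 → $t1=25
li $t6, 16 → $t6=16
add $t6, $t0, $t1 → $t6=2+25=27
srl $t3, $t6, 1 → $t3=27>>1=13
mul $t3, $t0, $t1 → $t3=2*25=50
or $t1, $t3, $t3 → $t1=50|50=50
After step 8: $t3 = 50.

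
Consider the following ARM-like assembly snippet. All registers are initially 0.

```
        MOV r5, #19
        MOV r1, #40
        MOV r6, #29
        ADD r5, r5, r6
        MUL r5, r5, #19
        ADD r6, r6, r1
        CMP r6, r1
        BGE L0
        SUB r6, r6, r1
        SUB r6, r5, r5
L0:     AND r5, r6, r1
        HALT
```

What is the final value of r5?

r5=19
r1=40
r6=29
r5=19+29=48
r5=48*19=912
r6=29+40=69
CMP r6, r1  (cmp 69,40)
BGE L0: taken
r5=69&40=0
halt.

0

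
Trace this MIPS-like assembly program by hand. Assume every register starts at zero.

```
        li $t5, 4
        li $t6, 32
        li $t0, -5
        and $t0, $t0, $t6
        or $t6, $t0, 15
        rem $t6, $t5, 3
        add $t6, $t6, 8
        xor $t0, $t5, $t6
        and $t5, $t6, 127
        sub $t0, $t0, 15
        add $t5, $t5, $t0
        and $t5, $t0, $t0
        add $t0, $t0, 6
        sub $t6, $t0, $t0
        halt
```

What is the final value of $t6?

li $t5, 4 → $t5=4
li $t6, 32 → $t6=32
li $t0, -5 → $t0=-5
and $t0, $t0, $t6 → $t0=(-5)&32=32
or $t6, $t0, 15 → $t6=32|15=47
rem $t6, $t5, 3 → $t6=4%3=1
add $t6, $t6, 8 → $t6=1+8=9
xor $t0, $t5, $t6 → $t0=4^9=13
and $t5, $t6, 127 → $t5=9&127=9
sub $t0, $t0, 15 → $t0=13-15=-2
add $t5, $t5, $t0 → $t5=9+(-2)=7
and $t5, $t0, $t0 → $t5=(-2)&(-2)=-2
add $t0, $t0, 6 → $t0=(-2)+6=4
sub $t6, $t0, $t0 → $t6=4-4=0
halt.

0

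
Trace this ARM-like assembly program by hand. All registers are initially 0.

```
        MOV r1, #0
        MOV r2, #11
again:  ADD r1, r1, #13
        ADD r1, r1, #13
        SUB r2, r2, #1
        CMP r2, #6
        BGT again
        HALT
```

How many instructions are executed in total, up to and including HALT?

after MOV r1, #0: r1=0
after MOV r2, #11: r2=11
after ADD r1, r1, #13: r1=0+13=13
after ADD r1, r1, #13: r1=13+13=26
after SUB r2, r2, #1: r2=11-1=10
CMP r2, #6  (cmp 10,6)
BGT again: taken
after ADD r1, r1, #13: r1=26+13=39
after ADD r1, r1, #13: r1=39+13=52
after SUB r2, r2, #1: r2=10-1=9
CMP r2, #6  (cmp 9,6)
BGT again: taken
after ADD r1, r1, #13: r1=52+13=65
after ADD r1, r1, #13: r1=65+13=78
after SUB r2, r2, #1: r2=9-1=8
CMP r2, #6  (cmp 8,6)
BGT again: taken
after ADD r1, r1, #13: r1=78+13=91
after ADD r1, r1, #13: r1=91+13=104
after SUB r2, r2, #1: r2=8-1=7
CMP r2, #6  (cmp 7,6)
BGT again: taken
after ADD r1, r1, #13: r1=104+13=117
after ADD r1, r1, #13: r1=117+13=130
after SUB r2, r2, #1: r2=7-1=6
CMP r2, #6  (cmp 6,6)
BGT again: not taken
halt.
Total executed instructions: 28.

28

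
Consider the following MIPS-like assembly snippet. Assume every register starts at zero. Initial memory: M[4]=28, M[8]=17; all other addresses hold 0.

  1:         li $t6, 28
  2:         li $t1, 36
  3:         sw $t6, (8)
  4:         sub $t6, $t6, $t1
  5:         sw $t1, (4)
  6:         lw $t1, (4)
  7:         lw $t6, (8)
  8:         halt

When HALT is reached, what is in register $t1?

36

after li $t6, 28: $t6=28
after li $t1, 36: $t1=36
sw $t6, (8) → M[8]=28
after sub $t6, $t6, $t1: $t6=28-36=-8
sw $t1, (4) → M[4]=36
after lw $t1, (4): $t1=M[4]=36
after lw $t6, (8): $t6=M[8]=28
halt.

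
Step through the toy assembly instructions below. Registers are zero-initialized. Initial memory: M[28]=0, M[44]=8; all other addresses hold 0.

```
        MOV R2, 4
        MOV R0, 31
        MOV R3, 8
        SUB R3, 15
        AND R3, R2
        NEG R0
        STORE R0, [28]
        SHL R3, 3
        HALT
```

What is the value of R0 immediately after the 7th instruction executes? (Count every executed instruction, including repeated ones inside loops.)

MOV R2, 4 → R2=4
MOV R0, 31 → R0=31
MOV R3, 8 → R3=8
SUB R3, 15 → R3=8-15=-7
AND R3, R2 → R3=(-7)&4=0
NEG R0 → R0=-(31)=-31
STORE R0, [28] → M[28]=-31
After step 7: R0 = -31.

-31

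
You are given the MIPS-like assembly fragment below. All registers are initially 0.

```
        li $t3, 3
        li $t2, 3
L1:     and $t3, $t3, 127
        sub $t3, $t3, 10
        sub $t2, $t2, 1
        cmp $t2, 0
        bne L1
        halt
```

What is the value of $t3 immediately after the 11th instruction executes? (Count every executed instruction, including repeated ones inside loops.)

111

li $t3, 3 → $t3=3
li $t2, 3 → $t2=3
and $t3, $t3, 127 → $t3=3&127=3
sub $t3, $t3, 10 → $t3=3-10=-7
sub $t2, $t2, 1 → $t2=3-1=2
cmp $t2, 0  (cmp 2,0)
bne L1: taken
and $t3, $t3, 127 → $t3=(-7)&127=121
sub $t3, $t3, 10 → $t3=121-10=111
sub $t2, $t2, 1 → $t2=2-1=1
cmp $t2, 0  (cmp 1,0)
After step 11: $t3 = 111.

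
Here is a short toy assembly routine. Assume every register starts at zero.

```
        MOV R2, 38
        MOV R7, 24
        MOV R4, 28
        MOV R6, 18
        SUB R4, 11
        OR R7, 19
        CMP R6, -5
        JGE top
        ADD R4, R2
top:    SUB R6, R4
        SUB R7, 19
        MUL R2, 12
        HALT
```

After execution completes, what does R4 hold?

17

R2=38
R7=24
R4=28
R6=18
R4=28-11=17
R7=24|19=27
CMP R6, -5  (cmp 18,-5)
JGE top: taken
R6=18-17=1
R7=27-19=8
R2=38*12=456
halt.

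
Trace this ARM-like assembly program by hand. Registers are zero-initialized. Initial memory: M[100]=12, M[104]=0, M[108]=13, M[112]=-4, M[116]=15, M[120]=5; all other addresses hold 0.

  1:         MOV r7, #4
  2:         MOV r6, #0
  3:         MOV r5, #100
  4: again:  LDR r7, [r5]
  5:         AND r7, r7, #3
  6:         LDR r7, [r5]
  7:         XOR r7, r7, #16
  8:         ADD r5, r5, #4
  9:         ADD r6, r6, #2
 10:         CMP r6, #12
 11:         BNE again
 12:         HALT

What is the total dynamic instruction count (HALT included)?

after MOV r7, #4: r7=4
after MOV r6, #0: r6=0
after MOV r5, #100: r5=100
after LDR r7, [r5]: r7=M[100]=12
after AND r7, r7, #3: r7=12&3=0
after LDR r7, [r5]: r7=M[100]=12
after XOR r7, r7, #16: r7=12^16=28
after ADD r5, r5, #4: r5=100+4=104
after ADD r6, r6, #2: r6=0+2=2
CMP r6, #12  (cmp 2,12)
BNE again: taken
after LDR r7, [r5]: r7=M[104]=0
after AND r7, r7, #3: r7=0&3=0
after LDR r7, [r5]: r7=M[104]=0
after XOR r7, r7, #16: r7=0^16=16
after ADD r5, r5, #4: r5=104+4=108
after ADD r6, r6, #2: r6=2+2=4
CMP r6, #12  (cmp 4,12)
BNE again: taken
after LDR r7, [r5]: r7=M[108]=13
after AND r7, r7, #3: r7=13&3=1
after LDR r7, [r5]: r7=M[108]=13
after XOR r7, r7, #16: r7=13^16=29
after ADD r5, r5, #4: r5=108+4=112
after ADD r6, r6, #2: r6=4+2=6
CMP r6, #12  (cmp 6,12)
BNE again: taken
after LDR r7, [r5]: r7=M[112]=-4
after AND r7, r7, #3: r7=(-4)&3=0
after LDR r7, [r5]: r7=M[112]=-4
after XOR r7, r7, #16: r7=(-4)^16=-20
after ADD r5, r5, #4: r5=112+4=116
after ADD r6, r6, #2: r6=6+2=8
CMP r6, #12  (cmp 8,12)
BNE again: taken
after LDR r7, [r5]: r7=M[116]=15
after AND r7, r7, #3: r7=15&3=3
after LDR r7, [r5]: r7=M[116]=15
after XOR r7, r7, #16: r7=15^16=31
after ADD r5, r5, #4: r5=116+4=120
after ADD r6, r6, #2: r6=8+2=10
CMP r6, #12  (cmp 10,12)
BNE again: taken
after LDR r7, [r5]: r7=M[120]=5
after AND r7, r7, #3: r7=5&3=1
after LDR r7, [r5]: r7=M[120]=5
after XOR r7, r7, #16: r7=5^16=21
after ADD r5, r5, #4: r5=120+4=124
after ADD r6, r6, #2: r6=10+2=12
CMP r6, #12  (cmp 12,12)
BNE again: not taken
halt.
Total executed instructions: 52.

52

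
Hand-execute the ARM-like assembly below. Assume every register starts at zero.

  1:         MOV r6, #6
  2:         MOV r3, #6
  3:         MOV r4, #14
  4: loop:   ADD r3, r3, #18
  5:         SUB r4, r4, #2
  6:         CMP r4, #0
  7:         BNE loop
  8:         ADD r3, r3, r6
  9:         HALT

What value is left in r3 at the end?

138

r6=6
r3=6
r4=14
r3=6+18=24
r4=14-2=12
CMP r4, #0  (cmp 12,0)
BNE loop: taken
r3=24+18=42
r4=12-2=10
CMP r4, #0  (cmp 10,0)
BNE loop: taken
r3=42+18=60
r4=10-2=8
CMP r4, #0  (cmp 8,0)
BNE loop: taken
r3=60+18=78
r4=8-2=6
CMP r4, #0  (cmp 6,0)
BNE loop: taken
r3=78+18=96
r4=6-2=4
CMP r4, #0  (cmp 4,0)
BNE loop: taken
r3=96+18=114
r4=4-2=2
CMP r4, #0  (cmp 2,0)
BNE loop: taken
r3=114+18=132
r4=2-2=0
CMP r4, #0  (cmp 0,0)
BNE loop: not taken
r3=132+6=138
halt.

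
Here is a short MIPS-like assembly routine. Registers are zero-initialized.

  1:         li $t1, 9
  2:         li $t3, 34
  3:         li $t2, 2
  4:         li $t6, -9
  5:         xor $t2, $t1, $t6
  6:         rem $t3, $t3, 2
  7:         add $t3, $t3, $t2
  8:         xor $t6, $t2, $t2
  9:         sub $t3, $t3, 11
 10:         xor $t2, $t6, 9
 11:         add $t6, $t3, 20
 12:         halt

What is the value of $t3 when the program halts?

-13

$t1=9
$t3=34
$t2=2
$t6=-9
$t2=9^(-9)=-2
$t3=34%2=0
$t3=0+(-2)=-2
$t6=(-2)^(-2)=0
$t3=(-2)-11=-13
$t2=0^9=9
$t6=(-13)+20=7
halt.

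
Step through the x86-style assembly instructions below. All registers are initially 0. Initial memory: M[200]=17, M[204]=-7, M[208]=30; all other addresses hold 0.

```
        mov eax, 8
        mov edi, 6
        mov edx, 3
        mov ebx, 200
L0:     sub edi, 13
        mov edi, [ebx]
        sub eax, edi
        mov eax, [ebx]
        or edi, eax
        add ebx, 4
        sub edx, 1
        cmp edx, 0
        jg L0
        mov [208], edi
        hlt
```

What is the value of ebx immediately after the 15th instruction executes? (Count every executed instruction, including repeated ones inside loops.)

mov eax, 8 → eax=8
mov edi, 6 → edi=6
mov edx, 3 → edx=3
mov ebx, 200 → ebx=200
sub edi, 13 → edi=6-13=-7
mov edi, [ebx] → edi=M[200]=17
sub eax, edi → eax=8-17=-9
mov eax, [ebx] → eax=M[200]=17
or edi, eax → edi=17|17=17
add ebx, 4 → ebx=200+4=204
sub edx, 1 → edx=3-1=2
cmp edx, 0  (cmp 2,0)
jg L0: taken
sub edi, 13 → edi=17-13=4
mov edi, [ebx] → edi=M[204]=-7
After step 15: ebx = 204.

204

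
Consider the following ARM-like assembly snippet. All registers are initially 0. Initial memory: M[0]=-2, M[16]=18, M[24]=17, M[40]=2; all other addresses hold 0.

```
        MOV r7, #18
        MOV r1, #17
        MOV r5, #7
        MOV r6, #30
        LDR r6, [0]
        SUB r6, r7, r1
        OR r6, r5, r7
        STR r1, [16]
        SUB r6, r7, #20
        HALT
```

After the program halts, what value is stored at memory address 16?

17

MOV r7, #18 → r7=18
MOV r1, #17 → r1=17
MOV r5, #7 → r5=7
MOV r6, #30 → r6=30
LDR r6, [0] → r6=M[0]=-2
SUB r6, r7, r1 → r6=18-17=1
OR r6, r5, r7 → r6=7|18=23
STR r1, [16] → M[16]=17
SUB r6, r7, #20 → r6=18-20=-2
halt.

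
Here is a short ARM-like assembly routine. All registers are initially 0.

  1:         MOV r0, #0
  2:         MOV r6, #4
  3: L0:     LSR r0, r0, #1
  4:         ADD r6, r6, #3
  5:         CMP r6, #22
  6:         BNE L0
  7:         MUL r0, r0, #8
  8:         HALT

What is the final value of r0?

0

r0=0
r6=4
r0=0>>1=0
r6=4+3=7
CMP r6, #22  (cmp 7,22)
BNE L0: taken
r0=0>>1=0
r6=7+3=10
CMP r6, #22  (cmp 10,22)
BNE L0: taken
r0=0>>1=0
r6=10+3=13
CMP r6, #22  (cmp 13,22)
BNE L0: taken
r0=0>>1=0
r6=13+3=16
CMP r6, #22  (cmp 16,22)
BNE L0: taken
r0=0>>1=0
r6=16+3=19
CMP r6, #22  (cmp 19,22)
BNE L0: taken
r0=0>>1=0
r6=19+3=22
CMP r6, #22  (cmp 22,22)
BNE L0: not taken
r0=0*8=0
halt.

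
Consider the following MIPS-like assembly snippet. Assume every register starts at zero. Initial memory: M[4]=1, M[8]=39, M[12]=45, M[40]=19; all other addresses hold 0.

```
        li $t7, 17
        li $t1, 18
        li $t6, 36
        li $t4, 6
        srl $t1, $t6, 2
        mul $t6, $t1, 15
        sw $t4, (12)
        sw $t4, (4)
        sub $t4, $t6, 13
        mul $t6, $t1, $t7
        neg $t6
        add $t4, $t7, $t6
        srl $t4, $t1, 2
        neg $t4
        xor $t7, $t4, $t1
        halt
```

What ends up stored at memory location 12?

6

li $t7, 17 → $t7=17
li $t1, 18 → $t1=18
li $t6, 36 → $t6=36
li $t4, 6 → $t4=6
srl $t1, $t6, 2 → $t1=36>>2=9
mul $t6, $t1, 15 → $t6=9*15=135
sw $t4, (12) → M[12]=6
sw $t4, (4) → M[4]=6
sub $t4, $t6, 13 → $t4=135-13=122
mul $t6, $t1, $t7 → $t6=9*17=153
neg $t6 → $t6=-(153)=-153
add $t4, $t7, $t6 → $t4=17+(-153)=-136
srl $t4, $t1, 2 → $t4=9>>2=2
neg $t4 → $t4=-(2)=-2
xor $t7, $t4, $t1 → $t7=(-2)^9=-9
halt.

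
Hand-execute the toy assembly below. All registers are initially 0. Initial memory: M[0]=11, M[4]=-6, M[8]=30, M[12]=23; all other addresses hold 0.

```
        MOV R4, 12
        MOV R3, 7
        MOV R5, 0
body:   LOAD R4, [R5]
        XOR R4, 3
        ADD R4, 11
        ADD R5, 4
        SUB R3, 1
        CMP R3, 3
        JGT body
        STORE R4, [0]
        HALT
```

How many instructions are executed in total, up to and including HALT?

33

R4=12
R3=7
R5=0
R4=M[0]=11
R4=11^3=8
R4=8+11=19
R5=0+4=4
R3=7-1=6
CMP R3, 3  (cmp 6,3)
JGT body: taken
R4=M[4]=-6
R4=(-6)^3=-7
R4=(-7)+11=4
R5=4+4=8
R3=6-1=5
CMP R3, 3  (cmp 5,3)
JGT body: taken
R4=M[8]=30
R4=30^3=29
R4=29+11=40
R5=8+4=12
R3=5-1=4
CMP R3, 3  (cmp 4,3)
JGT body: taken
R4=M[12]=23
R4=23^3=20
R4=20+11=31
R5=12+4=16
R3=4-1=3
CMP R3, 3  (cmp 3,3)
JGT body: not taken
STORE R4, [0] → M[0]=31
halt.
Total executed instructions: 33.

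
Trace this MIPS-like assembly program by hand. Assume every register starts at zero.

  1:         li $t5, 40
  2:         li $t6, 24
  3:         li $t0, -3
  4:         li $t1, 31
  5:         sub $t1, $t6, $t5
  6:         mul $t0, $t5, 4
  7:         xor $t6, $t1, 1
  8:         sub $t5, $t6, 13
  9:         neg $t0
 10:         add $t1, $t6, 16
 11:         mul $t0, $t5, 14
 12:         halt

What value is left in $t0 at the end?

-392

after li $t5, 40: $t5=40
after li $t6, 24: $t6=24
after li $t0, -3: $t0=-3
after li $t1, 31: $t1=31
after sub $t1, $t6, $t5: $t1=24-40=-16
after mul $t0, $t5, 4: $t0=40*4=160
after xor $t6, $t1, 1: $t6=(-16)^1=-15
after sub $t5, $t6, 13: $t5=(-15)-13=-28
after neg $t0: $t0=-(160)=-160
after add $t1, $t6, 16: $t1=(-15)+16=1
after mul $t0, $t5, 14: $t0=(-28)*14=-392
halt.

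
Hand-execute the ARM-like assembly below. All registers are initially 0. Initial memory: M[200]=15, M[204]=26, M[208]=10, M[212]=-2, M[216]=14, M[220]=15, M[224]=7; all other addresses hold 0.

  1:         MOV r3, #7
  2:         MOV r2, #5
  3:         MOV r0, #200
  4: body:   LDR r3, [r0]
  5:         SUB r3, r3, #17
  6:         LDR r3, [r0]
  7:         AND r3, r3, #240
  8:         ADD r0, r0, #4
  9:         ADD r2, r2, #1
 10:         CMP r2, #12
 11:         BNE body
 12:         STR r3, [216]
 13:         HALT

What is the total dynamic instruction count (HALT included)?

61

r3=7
r2=5
r0=200
r3=M[200]=15
r3=15-17=-2
r3=M[200]=15
r3=15&240=0
r0=200+4=204
r2=5+1=6
CMP r2, #12  (cmp 6,12)
BNE body: taken
r3=M[204]=26
r3=26-17=9
r3=M[204]=26
r3=26&240=16
r0=204+4=208
r2=6+1=7
CMP r2, #12  (cmp 7,12)
BNE body: taken
r3=M[208]=10
r3=10-17=-7
r3=M[208]=10
r3=10&240=0
r0=208+4=212
r2=7+1=8
CMP r2, #12  (cmp 8,12)
BNE body: taken
r3=M[212]=-2
r3=(-2)-17=-19
r3=M[212]=-2
r3=(-2)&240=240
r0=212+4=216
r2=8+1=9
CMP r2, #12  (cmp 9,12)
BNE body: taken
r3=M[216]=14
r3=14-17=-3
r3=M[216]=14
r3=14&240=0
r0=216+4=220
r2=9+1=10
CMP r2, #12  (cmp 10,12)
BNE body: taken
r3=M[220]=15
r3=15-17=-2
r3=M[220]=15
r3=15&240=0
r0=220+4=224
r2=10+1=11
CMP r2, #12  (cmp 11,12)
BNE body: taken
r3=M[224]=7
r3=7-17=-10
r3=M[224]=7
r3=7&240=0
r0=224+4=228
r2=11+1=12
CMP r2, #12  (cmp 12,12)
BNE body: not taken
STR r3, [216] → M[216]=0
halt.
Total executed instructions: 61.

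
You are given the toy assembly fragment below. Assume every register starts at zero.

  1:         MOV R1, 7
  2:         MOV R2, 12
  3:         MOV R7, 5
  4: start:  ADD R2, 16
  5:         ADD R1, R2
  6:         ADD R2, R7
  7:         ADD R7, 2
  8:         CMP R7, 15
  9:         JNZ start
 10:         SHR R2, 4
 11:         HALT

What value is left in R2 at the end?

8

after MOV R1, 7: R1=7
after MOV R2, 12: R2=12
after MOV R7, 5: R7=5
after ADD R2, 16: R2=12+16=28
after ADD R1, R2: R1=7+28=35
after ADD R2, R7: R2=28+5=33
after ADD R7, 2: R7=5+2=7
CMP R7, 15  (cmp 7,15)
JNZ start: taken
after ADD R2, 16: R2=33+16=49
after ADD R1, R2: R1=35+49=84
after ADD R2, R7: R2=49+7=56
after ADD R7, 2: R7=7+2=9
CMP R7, 15  (cmp 9,15)
JNZ start: taken
after ADD R2, 16: R2=56+16=72
after ADD R1, R2: R1=84+72=156
after ADD R2, R7: R2=72+9=81
after ADD R7, 2: R7=9+2=11
CMP R7, 15  (cmp 11,15)
JNZ start: taken
after ADD R2, 16: R2=81+16=97
after ADD R1, R2: R1=156+97=253
after ADD R2, R7: R2=97+11=108
after ADD R7, 2: R7=11+2=13
CMP R7, 15  (cmp 13,15)
JNZ start: taken
after ADD R2, 16: R2=108+16=124
after ADD R1, R2: R1=253+124=377
after ADD R2, R7: R2=124+13=137
after ADD R7, 2: R7=13+2=15
CMP R7, 15  (cmp 15,15)
JNZ start: not taken
after SHR R2, 4: R2=137>>4=8
halt.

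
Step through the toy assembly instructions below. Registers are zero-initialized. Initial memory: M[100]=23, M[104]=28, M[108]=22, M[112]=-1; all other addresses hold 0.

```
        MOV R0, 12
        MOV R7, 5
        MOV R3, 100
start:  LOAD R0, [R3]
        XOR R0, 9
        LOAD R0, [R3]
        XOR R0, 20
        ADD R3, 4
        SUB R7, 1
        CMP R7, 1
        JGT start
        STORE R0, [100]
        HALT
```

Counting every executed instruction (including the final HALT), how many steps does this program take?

R0=12
R7=5
R3=100
R0=M[100]=23
R0=23^9=30
R0=M[100]=23
R0=23^20=3
R3=100+4=104
R7=5-1=4
CMP R7, 1  (cmp 4,1)
JGT start: taken
R0=M[104]=28
R0=28^9=21
R0=M[104]=28
R0=28^20=8
R3=104+4=108
R7=4-1=3
CMP R7, 1  (cmp 3,1)
JGT start: taken
R0=M[108]=22
R0=22^9=31
R0=M[108]=22
R0=22^20=2
R3=108+4=112
R7=3-1=2
CMP R7, 1  (cmp 2,1)
JGT start: taken
R0=M[112]=-1
R0=(-1)^9=-10
R0=M[112]=-1
R0=(-1)^20=-21
R3=112+4=116
R7=2-1=1
CMP R7, 1  (cmp 1,1)
JGT start: not taken
STORE R0, [100] → M[100]=-21
halt.
Total executed instructions: 37.

37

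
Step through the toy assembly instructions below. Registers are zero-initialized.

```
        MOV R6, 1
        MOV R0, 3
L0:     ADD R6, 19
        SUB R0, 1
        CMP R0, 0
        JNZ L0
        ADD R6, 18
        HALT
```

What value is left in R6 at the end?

76

MOV R6, 1 → R6=1
MOV R0, 3 → R0=3
ADD R6, 19 → R6=1+19=20
SUB R0, 1 → R0=3-1=2
CMP R0, 0  (cmp 2,0)
JNZ L0: taken
ADD R6, 19 → R6=20+19=39
SUB R0, 1 → R0=2-1=1
CMP R0, 0  (cmp 1,0)
JNZ L0: taken
ADD R6, 19 → R6=39+19=58
SUB R0, 1 → R0=1-1=0
CMP R0, 0  (cmp 0,0)
JNZ L0: not taken
ADD R6, 18 → R6=58+18=76
halt.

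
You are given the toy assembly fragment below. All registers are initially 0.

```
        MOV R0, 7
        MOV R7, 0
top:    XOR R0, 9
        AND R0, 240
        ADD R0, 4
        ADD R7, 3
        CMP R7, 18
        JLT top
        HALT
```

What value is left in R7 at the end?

18

MOV R0, 7 → R0=7
MOV R7, 0 → R7=0
XOR R0, 9 → R0=7^9=14
AND R0, 240 → R0=14&240=0
ADD R0, 4 → R0=0+4=4
ADD R7, 3 → R7=0+3=3
CMP R7, 18  (cmp 3,18)
JLT top: taken
XOR R0, 9 → R0=4^9=13
AND R0, 240 → R0=13&240=0
ADD R0, 4 → R0=0+4=4
ADD R7, 3 → R7=3+3=6
CMP R7, 18  (cmp 6,18)
JLT top: taken
XOR R0, 9 → R0=4^9=13
AND R0, 240 → R0=13&240=0
ADD R0, 4 → R0=0+4=4
ADD R7, 3 → R7=6+3=9
CMP R7, 18  (cmp 9,18)
JLT top: taken
XOR R0, 9 → R0=4^9=13
AND R0, 240 → R0=13&240=0
ADD R0, 4 → R0=0+4=4
ADD R7, 3 → R7=9+3=12
CMP R7, 18  (cmp 12,18)
JLT top: taken
XOR R0, 9 → R0=4^9=13
AND R0, 240 → R0=13&240=0
ADD R0, 4 → R0=0+4=4
ADD R7, 3 → R7=12+3=15
CMP R7, 18  (cmp 15,18)
JLT top: taken
XOR R0, 9 → R0=4^9=13
AND R0, 240 → R0=13&240=0
ADD R0, 4 → R0=0+4=4
ADD R7, 3 → R7=15+3=18
CMP R7, 18  (cmp 18,18)
JLT top: not taken
halt.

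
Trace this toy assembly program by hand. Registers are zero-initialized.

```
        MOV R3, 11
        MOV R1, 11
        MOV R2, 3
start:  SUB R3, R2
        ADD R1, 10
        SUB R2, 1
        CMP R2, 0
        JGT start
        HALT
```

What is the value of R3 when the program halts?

5

MOV R3, 11 → R3=11
MOV R1, 11 → R1=11
MOV R2, 3 → R2=3
SUB R3, R2 → R3=11-3=8
ADD R1, 10 → R1=11+10=21
SUB R2, 1 → R2=3-1=2
CMP R2, 0  (cmp 2,0)
JGT start: taken
SUB R3, R2 → R3=8-2=6
ADD R1, 10 → R1=21+10=31
SUB R2, 1 → R2=2-1=1
CMP R2, 0  (cmp 1,0)
JGT start: taken
SUB R3, R2 → R3=6-1=5
ADD R1, 10 → R1=31+10=41
SUB R2, 1 → R2=1-1=0
CMP R2, 0  (cmp 0,0)
JGT start: not taken
halt.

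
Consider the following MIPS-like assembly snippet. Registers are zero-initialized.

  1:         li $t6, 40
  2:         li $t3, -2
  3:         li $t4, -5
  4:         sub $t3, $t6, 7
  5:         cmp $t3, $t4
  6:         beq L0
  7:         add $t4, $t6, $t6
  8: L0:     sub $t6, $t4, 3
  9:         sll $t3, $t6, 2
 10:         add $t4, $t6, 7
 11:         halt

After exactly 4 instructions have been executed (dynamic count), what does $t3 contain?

33

li $t6, 40 → $t6=40
li $t3, -2 → $t3=-2
li $t4, -5 → $t4=-5
sub $t3, $t6, 7 → $t3=40-7=33
After step 4: $t3 = 33.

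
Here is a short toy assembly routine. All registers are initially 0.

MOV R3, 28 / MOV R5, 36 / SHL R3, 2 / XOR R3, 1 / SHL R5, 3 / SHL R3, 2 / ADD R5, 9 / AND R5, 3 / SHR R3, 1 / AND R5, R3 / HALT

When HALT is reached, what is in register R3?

MOV R3, 28 → R3=28
MOV R5, 36 → R5=36
SHL R3, 2 → R3=28<<2=112
XOR R3, 1 → R3=112^1=113
SHL R5, 3 → R5=36<<3=288
SHL R3, 2 → R3=113<<2=452
ADD R5, 9 → R5=288+9=297
AND R5, 3 → R5=297&3=1
SHR R3, 1 → R3=452>>1=226
AND R5, R3 → R5=1&226=0
halt.

226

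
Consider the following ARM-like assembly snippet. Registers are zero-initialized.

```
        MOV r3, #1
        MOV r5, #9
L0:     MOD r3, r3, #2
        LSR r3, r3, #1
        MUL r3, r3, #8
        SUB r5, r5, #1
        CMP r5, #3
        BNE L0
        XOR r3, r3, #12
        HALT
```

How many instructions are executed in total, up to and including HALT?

after MOV r3, #1: r3=1
after MOV r5, #9: r5=9
after MOD r3, r3, #2: r3=1%2=1
after LSR r3, r3, #1: r3=1>>1=0
after MUL r3, r3, #8: r3=0*8=0
after SUB r5, r5, #1: r5=9-1=8
CMP r5, #3  (cmp 8,3)
BNE L0: taken
after MOD r3, r3, #2: r3=0%2=0
after LSR r3, r3, #1: r3=0>>1=0
after MUL r3, r3, #8: r3=0*8=0
after SUB r5, r5, #1: r5=8-1=7
CMP r5, #3  (cmp 7,3)
BNE L0: taken
after MOD r3, r3, #2: r3=0%2=0
after LSR r3, r3, #1: r3=0>>1=0
after MUL r3, r3, #8: r3=0*8=0
after SUB r5, r5, #1: r5=7-1=6
CMP r5, #3  (cmp 6,3)
BNE L0: taken
after MOD r3, r3, #2: r3=0%2=0
after LSR r3, r3, #1: r3=0>>1=0
after MUL r3, r3, #8: r3=0*8=0
after SUB r5, r5, #1: r5=6-1=5
CMP r5, #3  (cmp 5,3)
BNE L0: taken
after MOD r3, r3, #2: r3=0%2=0
after LSR r3, r3, #1: r3=0>>1=0
after MUL r3, r3, #8: r3=0*8=0
after SUB r5, r5, #1: r5=5-1=4
CMP r5, #3  (cmp 4,3)
BNE L0: taken
after MOD r3, r3, #2: r3=0%2=0
after LSR r3, r3, #1: r3=0>>1=0
after MUL r3, r3, #8: r3=0*8=0
after SUB r5, r5, #1: r5=4-1=3
CMP r5, #3  (cmp 3,3)
BNE L0: not taken
after XOR r3, r3, #12: r3=0^12=12
halt.
Total executed instructions: 40.

40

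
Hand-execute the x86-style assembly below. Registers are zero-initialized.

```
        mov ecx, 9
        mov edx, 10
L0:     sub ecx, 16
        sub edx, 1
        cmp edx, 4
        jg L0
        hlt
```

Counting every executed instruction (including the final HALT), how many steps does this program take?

27

mov ecx, 9 → ecx=9
mov edx, 10 → edx=10
sub ecx, 16 → ecx=9-16=-7
sub edx, 1 → edx=10-1=9
cmp edx, 4  (cmp 9,4)
jg L0: taken
sub ecx, 16 → ecx=(-7)-16=-23
sub edx, 1 → edx=9-1=8
cmp edx, 4  (cmp 8,4)
jg L0: taken
sub ecx, 16 → ecx=(-23)-16=-39
sub edx, 1 → edx=8-1=7
cmp edx, 4  (cmp 7,4)
jg L0: taken
sub ecx, 16 → ecx=(-39)-16=-55
sub edx, 1 → edx=7-1=6
cmp edx, 4  (cmp 6,4)
jg L0: taken
sub ecx, 16 → ecx=(-55)-16=-71
sub edx, 1 → edx=6-1=5
cmp edx, 4  (cmp 5,4)
jg L0: taken
sub ecx, 16 → ecx=(-71)-16=-87
sub edx, 1 → edx=5-1=4
cmp edx, 4  (cmp 4,4)
jg L0: not taken
halt.
Total executed instructions: 27.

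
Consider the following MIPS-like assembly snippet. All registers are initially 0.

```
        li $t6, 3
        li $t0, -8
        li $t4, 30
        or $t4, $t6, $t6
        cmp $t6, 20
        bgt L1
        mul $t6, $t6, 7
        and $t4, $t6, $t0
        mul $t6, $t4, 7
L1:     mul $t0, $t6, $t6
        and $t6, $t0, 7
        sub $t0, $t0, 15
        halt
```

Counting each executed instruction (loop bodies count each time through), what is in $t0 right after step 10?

li $t6, 3 → $t6=3
li $t0, -8 → $t0=-8
li $t4, 30 → $t4=30
or $t4, $t6, $t6 → $t4=3|3=3
cmp $t6, 20  (cmp 3,20)
bgt L1: not taken
mul $t6, $t6, 7 → $t6=3*7=21
and $t4, $t6, $t0 → $t4=21&(-8)=16
mul $t6, $t4, 7 → $t6=16*7=112
mul $t0, $t6, $t6 → $t0=112*112=12544
After step 10: $t0 = 12544.

12544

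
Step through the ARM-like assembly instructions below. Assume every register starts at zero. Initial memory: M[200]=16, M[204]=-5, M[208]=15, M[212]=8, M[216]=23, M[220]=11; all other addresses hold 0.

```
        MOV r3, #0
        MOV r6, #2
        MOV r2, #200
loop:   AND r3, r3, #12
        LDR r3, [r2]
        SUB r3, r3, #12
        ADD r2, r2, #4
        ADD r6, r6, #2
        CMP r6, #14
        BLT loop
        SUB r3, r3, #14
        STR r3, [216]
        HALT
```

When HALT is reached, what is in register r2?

MOV r3, #0 → r3=0
MOV r6, #2 → r6=2
MOV r2, #200 → r2=200
AND r3, r3, #12 → r3=0&12=0
LDR r3, [r2] → r3=M[200]=16
SUB r3, r3, #12 → r3=16-12=4
ADD r2, r2, #4 → r2=200+4=204
ADD r6, r6, #2 → r6=2+2=4
CMP r6, #14  (cmp 4,14)
BLT loop: taken
AND r3, r3, #12 → r3=4&12=4
LDR r3, [r2] → r3=M[204]=-5
SUB r3, r3, #12 → r3=(-5)-12=-17
ADD r2, r2, #4 → r2=204+4=208
ADD r6, r6, #2 → r6=4+2=6
CMP r6, #14  (cmp 6,14)
BLT loop: taken
AND r3, r3, #12 → r3=(-17)&12=12
LDR r3, [r2] → r3=M[208]=15
SUB r3, r3, #12 → r3=15-12=3
ADD r2, r2, #4 → r2=208+4=212
ADD r6, r6, #2 → r6=6+2=8
CMP r6, #14  (cmp 8,14)
BLT loop: taken
AND r3, r3, #12 → r3=3&12=0
LDR r3, [r2] → r3=M[212]=8
SUB r3, r3, #12 → r3=8-12=-4
ADD r2, r2, #4 → r2=212+4=216
ADD r6, r6, #2 → r6=8+2=10
CMP r6, #14  (cmp 10,14)
BLT loop: taken
AND r3, r3, #12 → r3=(-4)&12=12
LDR r3, [r2] → r3=M[216]=23
SUB r3, r3, #12 → r3=23-12=11
ADD r2, r2, #4 → r2=216+4=220
ADD r6, r6, #2 → r6=10+2=12
CMP r6, #14  (cmp 12,14)
BLT loop: taken
AND r3, r3, #12 → r3=11&12=8
LDR r3, [r2] → r3=M[220]=11
SUB r3, r3, #12 → r3=11-12=-1
ADD r2, r2, #4 → r2=220+4=224
ADD r6, r6, #2 → r6=12+2=14
CMP r6, #14  (cmp 14,14)
BLT loop: not taken
SUB r3, r3, #14 → r3=(-1)-14=-15
STR r3, [216] → M[216]=-15
halt.

224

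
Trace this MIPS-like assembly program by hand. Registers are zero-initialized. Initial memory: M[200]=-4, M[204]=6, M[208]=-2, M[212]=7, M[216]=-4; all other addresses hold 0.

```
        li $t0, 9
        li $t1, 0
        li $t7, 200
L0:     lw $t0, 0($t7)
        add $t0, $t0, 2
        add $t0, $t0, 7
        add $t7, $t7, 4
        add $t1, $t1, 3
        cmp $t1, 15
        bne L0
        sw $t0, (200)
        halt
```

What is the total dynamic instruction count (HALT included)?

after li $t0, 9: $t0=9
after li $t1, 0: $t1=0
after li $t7, 200: $t7=200
after lw $t0, 0($t7): $t0=M[200]=-4
after add $t0, $t0, 2: $t0=(-4)+2=-2
after add $t0, $t0, 7: $t0=(-2)+7=5
after add $t7, $t7, 4: $t7=200+4=204
after add $t1, $t1, 3: $t1=0+3=3
cmp $t1, 15  (cmp 3,15)
bne L0: taken
after lw $t0, 0($t7): $t0=M[204]=6
after add $t0, $t0, 2: $t0=6+2=8
after add $t0, $t0, 7: $t0=8+7=15
after add $t7, $t7, 4: $t7=204+4=208
after add $t1, $t1, 3: $t1=3+3=6
cmp $t1, 15  (cmp 6,15)
bne L0: taken
after lw $t0, 0($t7): $t0=M[208]=-2
after add $t0, $t0, 2: $t0=(-2)+2=0
after add $t0, $t0, 7: $t0=0+7=7
after add $t7, $t7, 4: $t7=208+4=212
after add $t1, $t1, 3: $t1=6+3=9
cmp $t1, 15  (cmp 9,15)
bne L0: taken
after lw $t0, 0($t7): $t0=M[212]=7
after add $t0, $t0, 2: $t0=7+2=9
after add $t0, $t0, 7: $t0=9+7=16
after add $t7, $t7, 4: $t7=212+4=216
after add $t1, $t1, 3: $t1=9+3=12
cmp $t1, 15  (cmp 12,15)
bne L0: taken
after lw $t0, 0($t7): $t0=M[216]=-4
after add $t0, $t0, 2: $t0=(-4)+2=-2
after add $t0, $t0, 7: $t0=(-2)+7=5
after add $t7, $t7, 4: $t7=216+4=220
after add $t1, $t1, 3: $t1=12+3=15
cmp $t1, 15  (cmp 15,15)
bne L0: not taken
sw $t0, (200) → M[200]=5
halt.
Total executed instructions: 40.

40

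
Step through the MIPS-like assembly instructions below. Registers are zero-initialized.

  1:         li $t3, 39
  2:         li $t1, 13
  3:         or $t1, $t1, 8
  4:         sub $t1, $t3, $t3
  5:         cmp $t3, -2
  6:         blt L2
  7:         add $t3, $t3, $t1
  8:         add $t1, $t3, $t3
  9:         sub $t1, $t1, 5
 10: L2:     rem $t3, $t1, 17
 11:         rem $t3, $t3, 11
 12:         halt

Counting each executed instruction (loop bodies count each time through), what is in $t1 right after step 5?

0

$t3=39
$t1=13
$t1=13|8=13
$t1=39-39=0
cmp $t3, -2  (cmp 39,-2)
After step 5: $t1 = 0.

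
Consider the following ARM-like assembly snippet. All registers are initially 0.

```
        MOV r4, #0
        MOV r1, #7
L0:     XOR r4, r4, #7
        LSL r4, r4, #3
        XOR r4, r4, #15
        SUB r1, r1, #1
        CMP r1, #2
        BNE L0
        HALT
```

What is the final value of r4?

r4=0
r1=7
r4=0^7=7
r4=7<<3=56
r4=56^15=55
r1=7-1=6
CMP r1, #2  (cmp 6,2)
BNE L0: taken
r4=55^7=48
r4=48<<3=384
r4=384^15=399
r1=6-1=5
CMP r1, #2  (cmp 5,2)
BNE L0: taken
r4=399^7=392
r4=392<<3=3136
r4=3136^15=3151
r1=5-1=4
CMP r1, #2  (cmp 4,2)
BNE L0: taken
r4=3151^7=3144
r4=3144<<3=25152
r4=25152^15=25167
r1=4-1=3
CMP r1, #2  (cmp 3,2)
BNE L0: taken
r4=25167^7=25160
r4=25160<<3=201280
r4=201280^15=201295
r1=3-1=2
CMP r1, #2  (cmp 2,2)
BNE L0: not taken
halt.

201295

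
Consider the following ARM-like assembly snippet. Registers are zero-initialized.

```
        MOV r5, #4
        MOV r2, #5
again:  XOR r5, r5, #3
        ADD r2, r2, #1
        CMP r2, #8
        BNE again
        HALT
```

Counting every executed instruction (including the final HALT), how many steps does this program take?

15

after MOV r5, #4: r5=4
after MOV r2, #5: r2=5
after XOR r5, r5, #3: r5=4^3=7
after ADD r2, r2, #1: r2=5+1=6
CMP r2, #8  (cmp 6,8)
BNE again: taken
after XOR r5, r5, #3: r5=7^3=4
after ADD r2, r2, #1: r2=6+1=7
CMP r2, #8  (cmp 7,8)
BNE again: taken
after XOR r5, r5, #3: r5=4^3=7
after ADD r2, r2, #1: r2=7+1=8
CMP r2, #8  (cmp 8,8)
BNE again: not taken
halt.
Total executed instructions: 15.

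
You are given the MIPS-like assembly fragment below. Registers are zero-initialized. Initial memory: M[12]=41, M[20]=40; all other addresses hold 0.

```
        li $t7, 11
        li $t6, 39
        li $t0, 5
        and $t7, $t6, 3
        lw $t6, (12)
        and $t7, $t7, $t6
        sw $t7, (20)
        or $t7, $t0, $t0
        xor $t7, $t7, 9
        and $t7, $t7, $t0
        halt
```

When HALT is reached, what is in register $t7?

$t7=11
$t6=39
$t0=5
$t7=39&3=3
$t6=M[12]=41
$t7=3&41=1
sw $t7, (20) → M[20]=1
$t7=5|5=5
$t7=5^9=12
$t7=12&5=4
halt.

4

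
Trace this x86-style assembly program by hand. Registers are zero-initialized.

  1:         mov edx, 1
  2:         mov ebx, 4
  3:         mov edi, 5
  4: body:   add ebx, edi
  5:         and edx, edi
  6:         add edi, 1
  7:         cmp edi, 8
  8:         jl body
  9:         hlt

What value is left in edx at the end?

0

edx=1
ebx=4
edi=5
ebx=4+5=9
edx=1&5=1
edi=5+1=6
cmp edi, 8  (cmp 6,8)
jl body: taken
ebx=9+6=15
edx=1&6=0
edi=6+1=7
cmp edi, 8  (cmp 7,8)
jl body: taken
ebx=15+7=22
edx=0&7=0
edi=7+1=8
cmp edi, 8  (cmp 8,8)
jl body: not taken
halt.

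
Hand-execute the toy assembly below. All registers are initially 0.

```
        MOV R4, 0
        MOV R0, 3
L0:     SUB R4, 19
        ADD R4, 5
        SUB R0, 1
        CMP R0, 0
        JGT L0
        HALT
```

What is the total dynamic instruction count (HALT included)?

18

R4=0
R0=3
R4=0-19=-19
R4=(-19)+5=-14
R0=3-1=2
CMP R0, 0  (cmp 2,0)
JGT L0: taken
R4=(-14)-19=-33
R4=(-33)+5=-28
R0=2-1=1
CMP R0, 0  (cmp 1,0)
JGT L0: taken
R4=(-28)-19=-47
R4=(-47)+5=-42
R0=1-1=0
CMP R0, 0  (cmp 0,0)
JGT L0: not taken
halt.
Total executed instructions: 18.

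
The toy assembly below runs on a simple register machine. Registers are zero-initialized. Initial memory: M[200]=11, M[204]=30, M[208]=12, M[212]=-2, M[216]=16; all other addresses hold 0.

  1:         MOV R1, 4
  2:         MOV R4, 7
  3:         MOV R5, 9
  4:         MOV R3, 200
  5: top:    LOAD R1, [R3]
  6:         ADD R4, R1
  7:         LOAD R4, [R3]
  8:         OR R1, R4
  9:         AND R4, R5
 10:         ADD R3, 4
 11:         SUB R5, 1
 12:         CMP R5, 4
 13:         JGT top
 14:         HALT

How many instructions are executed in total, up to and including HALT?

MOV R1, 4 → R1=4
MOV R4, 7 → R4=7
MOV R5, 9 → R5=9
MOV R3, 200 → R3=200
LOAD R1, [R3] → R1=M[200]=11
ADD R4, R1 → R4=7+11=18
LOAD R4, [R3] → R4=M[200]=11
OR R1, R4 → R1=11|11=11
AND R4, R5 → R4=11&9=9
ADD R3, 4 → R3=200+4=204
SUB R5, 1 → R5=9-1=8
CMP R5, 4  (cmp 8,4)
JGT top: taken
LOAD R1, [R3] → R1=M[204]=30
ADD R4, R1 → R4=9+30=39
LOAD R4, [R3] → R4=M[204]=30
OR R1, R4 → R1=30|30=30
AND R4, R5 → R4=30&8=8
ADD R3, 4 → R3=204+4=208
SUB R5, 1 → R5=8-1=7
CMP R5, 4  (cmp 7,4)
JGT top: taken
LOAD R1, [R3] → R1=M[208]=12
ADD R4, R1 → R4=8+12=20
LOAD R4, [R3] → R4=M[208]=12
OR R1, R4 → R1=12|12=12
AND R4, R5 → R4=12&7=4
ADD R3, 4 → R3=208+4=212
SUB R5, 1 → R5=7-1=6
CMP R5, 4  (cmp 6,4)
JGT top: taken
LOAD R1, [R3] → R1=M[212]=-2
ADD R4, R1 → R4=4+(-2)=2
LOAD R4, [R3] → R4=M[212]=-2
OR R1, R4 → R1=(-2)|(-2)=-2
AND R4, R5 → R4=(-2)&6=6
ADD R3, 4 → R3=212+4=216
SUB R5, 1 → R5=6-1=5
CMP R5, 4  (cmp 5,4)
JGT top: taken
LOAD R1, [R3] → R1=M[216]=16
ADD R4, R1 → R4=6+16=22
LOAD R4, [R3] → R4=M[216]=16
OR R1, R4 → R1=16|16=16
AND R4, R5 → R4=16&5=0
ADD R3, 4 → R3=216+4=220
SUB R5, 1 → R5=5-1=4
CMP R5, 4  (cmp 4,4)
JGT top: not taken
halt.
Total executed instructions: 50.

50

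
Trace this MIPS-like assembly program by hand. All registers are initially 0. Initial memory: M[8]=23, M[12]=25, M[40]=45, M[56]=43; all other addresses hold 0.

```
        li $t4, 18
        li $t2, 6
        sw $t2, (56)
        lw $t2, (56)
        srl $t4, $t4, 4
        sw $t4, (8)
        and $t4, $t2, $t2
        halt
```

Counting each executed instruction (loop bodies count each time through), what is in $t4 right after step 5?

li $t4, 18 → $t4=18
li $t2, 6 → $t2=6
sw $t2, (56) → M[56]=6
lw $t2, (56) → $t2=M[56]=6
srl $t4, $t4, 4 → $t4=18>>4=1
After step 5: $t4 = 1.

1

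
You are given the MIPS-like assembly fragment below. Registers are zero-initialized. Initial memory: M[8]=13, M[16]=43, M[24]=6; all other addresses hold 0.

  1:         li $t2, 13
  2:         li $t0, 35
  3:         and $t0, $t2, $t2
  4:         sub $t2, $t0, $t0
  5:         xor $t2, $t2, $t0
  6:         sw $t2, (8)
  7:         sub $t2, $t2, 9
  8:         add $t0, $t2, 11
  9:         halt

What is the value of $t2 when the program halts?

4

$t2=13
$t0=35
$t0=13&13=13
$t2=13-13=0
$t2=0^13=13
sw $t2, (8) → M[8]=13
$t2=13-9=4
$t0=4+11=15
halt.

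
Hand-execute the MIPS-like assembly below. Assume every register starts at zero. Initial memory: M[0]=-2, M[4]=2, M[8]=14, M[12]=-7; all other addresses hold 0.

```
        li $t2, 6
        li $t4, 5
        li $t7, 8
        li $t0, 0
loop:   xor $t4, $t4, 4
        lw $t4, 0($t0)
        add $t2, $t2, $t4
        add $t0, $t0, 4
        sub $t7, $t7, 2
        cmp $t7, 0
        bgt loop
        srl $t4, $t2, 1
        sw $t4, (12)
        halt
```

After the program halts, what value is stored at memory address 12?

6

after li $t2, 6: $t2=6
after li $t4, 5: $t4=5
after li $t7, 8: $t7=8
after li $t0, 0: $t0=0
after xor $t4, $t4, 4: $t4=5^4=1
after lw $t4, 0($t0): $t4=M[0]=-2
after add $t2, $t2, $t4: $t2=6+(-2)=4
after add $t0, $t0, 4: $t0=0+4=4
after sub $t7, $t7, 2: $t7=8-2=6
cmp $t7, 0  (cmp 6,0)
bgt loop: taken
after xor $t4, $t4, 4: $t4=(-2)^4=-6
after lw $t4, 0($t0): $t4=M[4]=2
after add $t2, $t2, $t4: $t2=4+2=6
after add $t0, $t0, 4: $t0=4+4=8
after sub $t7, $t7, 2: $t7=6-2=4
cmp $t7, 0  (cmp 4,0)
bgt loop: taken
after xor $t4, $t4, 4: $t4=2^4=6
after lw $t4, 0($t0): $t4=M[8]=14
after add $t2, $t2, $t4: $t2=6+14=20
after add $t0, $t0, 4: $t0=8+4=12
after sub $t7, $t7, 2: $t7=4-2=2
cmp $t7, 0  (cmp 2,0)
bgt loop: taken
after xor $t4, $t4, 4: $t4=14^4=10
after lw $t4, 0($t0): $t4=M[12]=-7
after add $t2, $t2, $t4: $t2=20+(-7)=13
after add $t0, $t0, 4: $t0=12+4=16
after sub $t7, $t7, 2: $t7=2-2=0
cmp $t7, 0  (cmp 0,0)
bgt loop: not taken
after srl $t4, $t2, 1: $t4=13>>1=6
sw $t4, (12) → M[12]=6
halt.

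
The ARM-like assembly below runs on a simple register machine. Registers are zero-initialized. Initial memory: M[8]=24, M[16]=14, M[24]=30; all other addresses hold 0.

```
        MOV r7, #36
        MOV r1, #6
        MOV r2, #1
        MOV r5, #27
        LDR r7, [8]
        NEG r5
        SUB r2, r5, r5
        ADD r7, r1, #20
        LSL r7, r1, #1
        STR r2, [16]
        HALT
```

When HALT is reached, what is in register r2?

0

MOV r7, #36 → r7=36
MOV r1, #6 → r1=6
MOV r2, #1 → r2=1
MOV r5, #27 → r5=27
LDR r7, [8] → r7=M[8]=24
NEG r5 → r5=-(27)=-27
SUB r2, r5, r5 → r2=(-27)-(-27)=0
ADD r7, r1, #20 → r7=6+20=26
LSL r7, r1, #1 → r7=6<<1=12
STR r2, [16] → M[16]=0
halt.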